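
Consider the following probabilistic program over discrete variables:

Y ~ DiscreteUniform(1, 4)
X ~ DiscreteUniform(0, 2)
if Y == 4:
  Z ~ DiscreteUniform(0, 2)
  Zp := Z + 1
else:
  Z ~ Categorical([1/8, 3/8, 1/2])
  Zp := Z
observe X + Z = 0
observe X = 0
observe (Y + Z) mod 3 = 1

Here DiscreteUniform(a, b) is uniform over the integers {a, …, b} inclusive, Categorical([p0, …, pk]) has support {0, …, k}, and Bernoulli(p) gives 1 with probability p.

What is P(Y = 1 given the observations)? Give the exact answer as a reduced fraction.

P(Y = 1 | obs) = 3/11

Enumerate traces; 2 have nonzero weight after conditioning:
  (Y=1, X=0, Z=0) weight 1/96
  (Y=4, X=0, Z=0) weight 1/36
Group by Y:
  weight(Y=1) = 1/96
  weight(Y=4) = 1/36
Total weight = 1/96 + 1/36 = 11/288
P(Y=1 | obs) = 1/96 / 11/288 = 3/11
P(Y=4 | obs) = 1/36 / 11/288 = 8/11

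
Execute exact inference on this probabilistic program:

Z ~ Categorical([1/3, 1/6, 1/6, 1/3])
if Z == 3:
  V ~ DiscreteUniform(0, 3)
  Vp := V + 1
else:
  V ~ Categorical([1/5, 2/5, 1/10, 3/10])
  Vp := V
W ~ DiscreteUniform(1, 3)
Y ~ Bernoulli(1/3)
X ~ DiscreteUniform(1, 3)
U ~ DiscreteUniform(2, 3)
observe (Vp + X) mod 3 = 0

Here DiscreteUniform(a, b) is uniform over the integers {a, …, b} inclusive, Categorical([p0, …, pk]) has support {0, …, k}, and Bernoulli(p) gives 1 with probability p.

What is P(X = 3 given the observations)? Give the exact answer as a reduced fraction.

P(X = 3 | obs) = 5/12

Enumerate traces; 192 have nonzero weight after conditioning:
  (Z=0, V=0, W=1, Y=0, X=3, U=2) weight 1/405
  (Z=0, V=0, W=1, Y=0, X=3, U=3) weight 1/405
  (Z=0, V=0, W=1, Y=1, X=3, U=2) weight 1/810
  (Z=0, V=0, W=1, Y=1, X=3, U=3) weight 1/810
  (Z=0, V=0, W=2, Y=0, X=3, U=2) weight 1/405
  (Z=0, V=0, W=2, Y=0, X=3, U=3) weight 1/405
  (Z=0, V=0, W=2, Y=1, X=3, U=2) weight 1/810
  (Z=0, V=0, W=2, Y=1, X=3, U=3) weight 1/810
  (Z=0, V=1, W=1, Y=0, X=2, U=2) weight 2/405
  (Z=0, V=2, W=1, Y=0, X=1, U=2) weight 1/810
  … 182 more
Group by X:
  weight(X=1) = 1/20
  weight(X=2) = 13/90
  weight(X=3) = 5/36
Total weight = 1/20 + 13/90 + 5/36 = 1/3
P(X=1 | obs) = 1/20 / 1/3 = 3/20
P(X=2 | obs) = 13/90 / 1/3 = 13/30
P(X=3 | obs) = 5/36 / 1/3 = 5/12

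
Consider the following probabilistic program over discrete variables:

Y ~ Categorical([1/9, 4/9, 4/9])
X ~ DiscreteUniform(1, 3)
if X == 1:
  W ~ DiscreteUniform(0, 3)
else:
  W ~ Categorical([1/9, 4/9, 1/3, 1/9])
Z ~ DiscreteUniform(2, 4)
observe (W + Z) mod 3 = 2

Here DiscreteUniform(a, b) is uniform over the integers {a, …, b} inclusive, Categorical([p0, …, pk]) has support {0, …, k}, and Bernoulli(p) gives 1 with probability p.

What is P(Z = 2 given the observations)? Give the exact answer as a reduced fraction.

P(Z = 2 | obs) = 17/54

Enumerate traces; 36 have nonzero weight after conditioning:
  (Y=0, X=1, W=0, Z=2) weight 1/324
  (Y=0, X=1, W=1, Z=4) weight 1/324
  (Y=0, X=1, W=2, Z=3) weight 1/324
  (Y=0, X=1, W=3, Z=2) weight 1/324
  (Y=0, X=2, W=0, Z=2) weight 1/729
  (Y=0, X=2, W=1, Z=4) weight 4/729
  (Y=0, X=2, W=2, Z=3) weight 1/243
  (Y=0, X=2, W=3, Z=2) weight 1/729
  … 28 more
Group by Z:
  weight(Z=2) = 17/162
  weight(Z=3) = 11/108
  weight(Z=4) = 41/324
Total weight = 17/162 + 11/108 + 41/324 = 1/3
P(Z=2 | obs) = 17/162 / 1/3 = 17/54
P(Z=3 | obs) = 11/108 / 1/3 = 11/36
P(Z=4 | obs) = 41/324 / 1/3 = 41/108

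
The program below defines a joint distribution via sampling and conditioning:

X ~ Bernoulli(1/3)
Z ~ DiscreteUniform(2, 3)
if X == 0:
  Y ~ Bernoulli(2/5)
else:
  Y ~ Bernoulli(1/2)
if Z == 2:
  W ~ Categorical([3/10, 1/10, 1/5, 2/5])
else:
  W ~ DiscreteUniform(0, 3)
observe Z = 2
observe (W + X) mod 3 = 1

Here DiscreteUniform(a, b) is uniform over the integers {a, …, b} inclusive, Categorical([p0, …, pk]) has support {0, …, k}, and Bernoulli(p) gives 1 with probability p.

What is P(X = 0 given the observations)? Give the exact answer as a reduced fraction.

Enumerate traces; 6 have nonzero weight after conditioning:
  (X=0, Z=2, Y=0, W=1) weight 1/50
  (X=0, Z=2, Y=1, W=1) weight 1/75
  (X=1, Z=2, Y=0, W=0) weight 1/40
  (X=1, Z=2, Y=0, W=3) weight 1/30
  (X=1, Z=2, Y=1, W=0) weight 1/40
  (X=1, Z=2, Y=1, W=3) weight 1/30
Group by X:
  weight(X=0) = 1/30
  weight(X=1) = 7/60
Total weight = 1/30 + 7/60 = 3/20
P(X=0 | obs) = 1/30 / 3/20 = 2/9
P(X=1 | obs) = 7/60 / 3/20 = 7/9

P(X = 0 | obs) = 2/9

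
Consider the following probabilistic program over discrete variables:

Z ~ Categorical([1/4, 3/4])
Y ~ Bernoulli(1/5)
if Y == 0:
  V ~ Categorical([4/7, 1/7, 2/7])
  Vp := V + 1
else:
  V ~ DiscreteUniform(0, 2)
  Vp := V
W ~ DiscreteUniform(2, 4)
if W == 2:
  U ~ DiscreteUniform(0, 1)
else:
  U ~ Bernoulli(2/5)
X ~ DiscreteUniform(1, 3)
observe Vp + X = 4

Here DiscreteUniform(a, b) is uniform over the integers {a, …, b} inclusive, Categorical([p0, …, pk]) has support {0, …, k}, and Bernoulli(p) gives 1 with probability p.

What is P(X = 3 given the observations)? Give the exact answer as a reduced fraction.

P(X = 3 | obs) = 55/98

Enumerate traces; 60 have nonzero weight after conditioning:
  (Z=0, Y=0, V=0, W=2, U=0, X=3) weight 2/315
  (Z=0, Y=0, V=0, W=2, U=1, X=3) weight 2/315
  (Z=0, Y=0, V=0, W=3, U=0, X=3) weight 4/525
  (Z=0, Y=0, V=0, W=3, U=1, X=3) weight 8/1575
  (Z=0, Y=0, V=0, W=4, U=0, X=3) weight 4/525
  (Z=0, Y=0, V=0, W=4, U=1, X=3) weight 8/1575
  (Z=0, Y=0, V=1, W=2, U=0, X=2) weight 1/630
  (Z=0, Y=0, V=1, W=2, U=1, X=2) weight 1/630
  (Z=0, Y=0, V=2, W=2, U=0, X=1) weight 1/315
  … 51 more
Group by X:
  weight(X=1) = 8/105
  weight(X=2) = 19/315
  weight(X=3) = 11/63
Total weight = 8/105 + 19/315 + 11/63 = 14/45
P(X=1 | obs) = 8/105 / 14/45 = 12/49
P(X=2 | obs) = 19/315 / 14/45 = 19/98
P(X=3 | obs) = 11/63 / 14/45 = 55/98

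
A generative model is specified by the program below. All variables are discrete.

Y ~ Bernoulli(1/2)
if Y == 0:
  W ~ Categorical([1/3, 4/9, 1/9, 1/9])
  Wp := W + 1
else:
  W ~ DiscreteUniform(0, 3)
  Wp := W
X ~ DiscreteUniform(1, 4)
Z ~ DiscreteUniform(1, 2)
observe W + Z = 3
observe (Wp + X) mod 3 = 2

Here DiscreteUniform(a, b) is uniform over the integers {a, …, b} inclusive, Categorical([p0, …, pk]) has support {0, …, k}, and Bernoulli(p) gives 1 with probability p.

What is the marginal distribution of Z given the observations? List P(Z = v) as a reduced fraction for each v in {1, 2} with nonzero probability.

P(Z=1) = 13/47, P(Z=2) = 34/47

Enumerate traces; 5 have nonzero weight after conditioning:
  (Y=0, W=1, X=3, Z=2) weight 1/36
  (Y=0, W=2, X=2, Z=1) weight 1/144
  (Y=1, W=1, X=1, Z=2) weight 1/64
  (Y=1, W=1, X=4, Z=2) weight 1/64
  (Y=1, W=2, X=3, Z=1) weight 1/64
Group by Z:
  weight(Z=1) = 13/576
  weight(Z=2) = 17/288
Total weight = 13/576 + 17/288 = 47/576
P(Z=1 | obs) = 13/576 / 47/576 = 13/47
P(Z=2 | obs) = 17/288 / 47/576 = 34/47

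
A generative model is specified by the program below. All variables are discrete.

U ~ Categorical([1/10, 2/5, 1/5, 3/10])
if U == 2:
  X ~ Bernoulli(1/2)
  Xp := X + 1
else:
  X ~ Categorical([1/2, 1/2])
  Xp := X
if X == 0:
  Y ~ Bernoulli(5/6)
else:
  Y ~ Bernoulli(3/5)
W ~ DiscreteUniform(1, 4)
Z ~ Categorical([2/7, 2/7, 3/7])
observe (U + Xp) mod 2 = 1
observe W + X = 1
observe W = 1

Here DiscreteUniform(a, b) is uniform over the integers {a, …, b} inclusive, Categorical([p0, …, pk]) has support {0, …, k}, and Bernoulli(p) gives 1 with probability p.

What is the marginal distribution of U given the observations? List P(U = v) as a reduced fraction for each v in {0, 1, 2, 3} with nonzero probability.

Enumerate traces; 18 have nonzero weight after conditioning:
  (U=1, X=0, Y=0, W=1, Z=0) weight 1/420
  (U=1, X=0, Y=0, W=1, Z=1) weight 1/420
  (U=1, X=0, Y=0, W=1, Z=2) weight 1/280
  (U=1, X=0, Y=1, W=1, Z=0) weight 1/84
  (U=1, X=0, Y=1, W=1, Z=1) weight 1/84
  (U=1, X=0, Y=1, W=1, Z=2) weight 1/56
  (U=2, X=0, Y=0, W=1, Z=0) weight 1/840
  (U=2, X=0, Y=0, W=1, Z=1) weight 1/840
  (U=3, X=0, Y=0, W=1, Z=0) weight 1/560
  … 9 more
Group by U:
  weight(U=1) = 1/20
  weight(U=2) = 1/40
  weight(U=3) = 3/80
Total weight = 1/20 + 1/40 + 3/80 = 9/80
P(U=1 | obs) = 1/20 / 9/80 = 4/9
P(U=2 | obs) = 1/40 / 9/80 = 2/9
P(U=3 | obs) = 3/80 / 9/80 = 1/3

P(U=1) = 4/9, P(U=2) = 2/9, P(U=3) = 1/3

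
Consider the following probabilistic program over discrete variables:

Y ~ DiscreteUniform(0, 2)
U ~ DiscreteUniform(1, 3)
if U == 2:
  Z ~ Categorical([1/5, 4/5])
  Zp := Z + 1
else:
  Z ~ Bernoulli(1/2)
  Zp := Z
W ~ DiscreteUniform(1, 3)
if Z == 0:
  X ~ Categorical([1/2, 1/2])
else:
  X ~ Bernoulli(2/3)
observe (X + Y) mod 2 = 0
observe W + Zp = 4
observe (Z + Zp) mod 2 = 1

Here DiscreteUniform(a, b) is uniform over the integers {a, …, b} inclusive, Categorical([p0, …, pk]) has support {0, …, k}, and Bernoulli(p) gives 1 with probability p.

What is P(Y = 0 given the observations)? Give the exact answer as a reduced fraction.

P(Y = 0 | obs) = 11/41

Enumerate traces; 6 have nonzero weight after conditioning:
  (Y=0, U=2, Z=0, W=3, X=0) weight 1/270
  (Y=0, U=2, Z=1, W=2, X=0) weight 4/405
  (Y=1, U=2, Z=0, W=3, X=1) weight 1/270
  (Y=1, U=2, Z=1, W=2, X=1) weight 8/405
  (Y=2, U=2, Z=0, W=3, X=0) weight 1/270
  (Y=2, U=2, Z=1, W=2, X=0) weight 4/405
Group by Y:
  weight(Y=0) = 11/810
  weight(Y=1) = 19/810
  weight(Y=2) = 11/810
Total weight = 11/810 + 19/810 + 11/810 = 41/810
P(Y=0 | obs) = 11/810 / 41/810 = 11/41
P(Y=1 | obs) = 19/810 / 41/810 = 19/41
P(Y=2 | obs) = 11/810 / 41/810 = 11/41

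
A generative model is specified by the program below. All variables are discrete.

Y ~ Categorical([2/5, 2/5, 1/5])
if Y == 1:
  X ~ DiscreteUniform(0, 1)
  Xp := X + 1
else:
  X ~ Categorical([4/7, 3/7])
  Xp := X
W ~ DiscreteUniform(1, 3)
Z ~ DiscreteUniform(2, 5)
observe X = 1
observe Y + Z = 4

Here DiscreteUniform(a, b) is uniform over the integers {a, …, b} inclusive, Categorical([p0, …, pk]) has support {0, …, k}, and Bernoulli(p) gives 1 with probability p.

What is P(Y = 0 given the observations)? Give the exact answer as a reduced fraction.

Enumerate traces; 9 have nonzero weight after conditioning:
  (Y=0, X=1, W=1, Z=4) weight 1/70
  (Y=0, X=1, W=2, Z=4) weight 1/70
  (Y=0, X=1, W=3, Z=4) weight 1/70
  (Y=1, X=1, W=1, Z=3) weight 1/60
  (Y=1, X=1, W=2, Z=3) weight 1/60
  (Y=1, X=1, W=3, Z=3) weight 1/60
  (Y=2, X=1, W=1, Z=2) weight 1/140
  (Y=2, X=1, W=2, Z=2) weight 1/140
  … 1 more
Group by Y:
  weight(Y=0) = 3/70
  weight(Y=1) = 1/20
  weight(Y=2) = 3/140
Total weight = 3/70 + 1/20 + 3/140 = 4/35
P(Y=0 | obs) = 3/70 / 4/35 = 3/8
P(Y=1 | obs) = 1/20 / 4/35 = 7/16
P(Y=2 | obs) = 3/140 / 4/35 = 3/16

P(Y = 0 | obs) = 3/8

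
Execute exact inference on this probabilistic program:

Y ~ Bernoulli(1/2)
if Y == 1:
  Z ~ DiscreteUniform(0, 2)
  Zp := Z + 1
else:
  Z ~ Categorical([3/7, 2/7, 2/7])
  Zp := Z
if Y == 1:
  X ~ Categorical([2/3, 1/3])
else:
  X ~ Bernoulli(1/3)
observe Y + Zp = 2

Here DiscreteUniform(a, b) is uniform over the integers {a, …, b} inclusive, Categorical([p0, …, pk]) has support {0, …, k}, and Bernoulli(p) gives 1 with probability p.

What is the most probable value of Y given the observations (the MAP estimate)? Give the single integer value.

argmax_v P(Y = v | obs) = 1

Enumerate traces; 4 have nonzero weight after conditioning:
  (Y=0, Z=2, X=0) weight 2/21
  (Y=0, Z=2, X=1) weight 1/21
  (Y=1, Z=0, X=0) weight 1/9
  (Y=1, Z=0, X=1) weight 1/18
Group by Y:
  weight(Y=0) = 1/7
  weight(Y=1) = 1/6
Total weight = 1/7 + 1/6 = 13/42
P(Y=0 | obs) = 1/7 / 13/42 = 6/13
P(Y=1 | obs) = 1/6 / 13/42 = 7/13
argmax = 1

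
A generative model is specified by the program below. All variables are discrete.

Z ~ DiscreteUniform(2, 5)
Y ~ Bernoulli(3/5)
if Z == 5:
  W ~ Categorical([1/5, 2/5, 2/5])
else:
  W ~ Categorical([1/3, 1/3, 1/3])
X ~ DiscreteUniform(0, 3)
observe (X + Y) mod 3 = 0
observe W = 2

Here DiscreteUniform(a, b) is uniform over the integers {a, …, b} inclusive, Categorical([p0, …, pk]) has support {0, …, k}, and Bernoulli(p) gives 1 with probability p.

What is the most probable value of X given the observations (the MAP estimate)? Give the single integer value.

Enumerate traces; 12 have nonzero weight after conditioning:
  (Z=2, Y=0, W=2, X=0) weight 1/120
  (Z=2, Y=0, W=2, X=3) weight 1/120
  (Z=2, Y=1, W=2, X=2) weight 1/80
  (Z=3, Y=0, W=2, X=0) weight 1/120
  (Z=3, Y=0, W=2, X=3) weight 1/120
  (Z=3, Y=1, W=2, X=2) weight 1/80
  (Z=4, Y=0, W=2, X=0) weight 1/120
  (Z=4, Y=0, W=2, X=3) weight 1/120
  … 4 more
Group by X:
  weight(X=0) = 7/200
  weight(X=2) = 21/400
  weight(X=3) = 7/200
Total weight = 7/200 + 21/400 + 7/200 = 49/400
P(X=0 | obs) = 7/200 / 49/400 = 2/7
P(X=2 | obs) = 21/400 / 49/400 = 3/7
P(X=3 | obs) = 7/200 / 49/400 = 2/7
argmax = 2

argmax_v P(X = v | obs) = 2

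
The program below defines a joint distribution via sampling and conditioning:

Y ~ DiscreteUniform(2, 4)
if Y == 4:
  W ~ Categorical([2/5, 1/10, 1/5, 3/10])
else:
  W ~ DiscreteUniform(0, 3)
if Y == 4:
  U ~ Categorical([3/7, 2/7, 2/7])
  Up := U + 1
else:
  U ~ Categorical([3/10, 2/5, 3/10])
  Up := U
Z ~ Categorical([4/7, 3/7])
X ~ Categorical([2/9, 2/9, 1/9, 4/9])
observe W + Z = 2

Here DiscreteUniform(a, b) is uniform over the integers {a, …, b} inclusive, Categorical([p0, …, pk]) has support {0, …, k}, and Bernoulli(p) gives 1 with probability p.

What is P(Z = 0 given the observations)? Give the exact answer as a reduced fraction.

Enumerate traces; 72 have nonzero weight after conditioning:
  (Y=2, W=1, U=0, Z=1, X=0) weight 1/420
  (Y=2, W=1, U=0, Z=1, X=1) weight 1/420
  (Y=2, W=1, U=0, Z=1, X=2) weight 1/840
  (Y=2, W=1, U=0, Z=1, X=3) weight 1/210
  (Y=2, W=1, U=1, Z=1, X=0) weight 1/315
  (Y=2, W=1, U=1, Z=1, X=1) weight 1/315
  (Y=2, W=1, U=1, Z=1, X=2) weight 1/630
  (Y=2, W=1, U=1, Z=1, X=3) weight 2/315
  (Y=2, W=2, U=0, Z=0, X=0) weight 1/315
  … 63 more
Group by Z:
  weight(Z=0) = 2/15
  weight(Z=1) = 3/35
Total weight = 2/15 + 3/35 = 23/105
P(Z=0 | obs) = 2/15 / 23/105 = 14/23
P(Z=1 | obs) = 3/35 / 23/105 = 9/23

P(Z = 0 | obs) = 14/23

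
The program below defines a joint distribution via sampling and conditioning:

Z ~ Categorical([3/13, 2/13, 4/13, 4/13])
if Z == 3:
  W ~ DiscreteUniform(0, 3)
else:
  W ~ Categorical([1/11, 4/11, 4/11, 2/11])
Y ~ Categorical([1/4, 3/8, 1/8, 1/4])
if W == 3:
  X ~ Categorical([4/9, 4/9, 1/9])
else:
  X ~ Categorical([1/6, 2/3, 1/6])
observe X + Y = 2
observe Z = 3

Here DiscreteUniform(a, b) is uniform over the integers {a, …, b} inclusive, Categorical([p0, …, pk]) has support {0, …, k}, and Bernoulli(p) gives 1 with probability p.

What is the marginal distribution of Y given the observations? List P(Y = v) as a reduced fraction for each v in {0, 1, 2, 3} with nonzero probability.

P(Y=0) = 22/171, P(Y=1) = 44/57, P(Y=2) = 17/171

Enumerate traces; 12 have nonzero weight after conditioning:
  (Z=3, W=0, Y=0, X=2) weight 1/312
  (Z=3, W=0, Y=1, X=1) weight 1/52
  (Z=3, W=0, Y=2, X=0) weight 1/624
  (Z=3, W=1, Y=0, X=2) weight 1/312
  (Z=3, W=1, Y=1, X=1) weight 1/52
  (Z=3, W=1, Y=2, X=0) weight 1/624
  (Z=3, W=2, Y=0, X=2) weight 1/312
  (Z=3, W=2, Y=1, X=1) weight 1/52
  … 4 more
Group by Y:
  weight(Y=0) = 11/936
  weight(Y=1) = 11/156
  weight(Y=2) = 17/1872
Total weight = 11/936 + 11/156 + 17/1872 = 19/208
P(Y=0 | obs) = 11/936 / 19/208 = 22/171
P(Y=1 | obs) = 11/156 / 19/208 = 44/57
P(Y=2 | obs) = 17/1872 / 19/208 = 17/171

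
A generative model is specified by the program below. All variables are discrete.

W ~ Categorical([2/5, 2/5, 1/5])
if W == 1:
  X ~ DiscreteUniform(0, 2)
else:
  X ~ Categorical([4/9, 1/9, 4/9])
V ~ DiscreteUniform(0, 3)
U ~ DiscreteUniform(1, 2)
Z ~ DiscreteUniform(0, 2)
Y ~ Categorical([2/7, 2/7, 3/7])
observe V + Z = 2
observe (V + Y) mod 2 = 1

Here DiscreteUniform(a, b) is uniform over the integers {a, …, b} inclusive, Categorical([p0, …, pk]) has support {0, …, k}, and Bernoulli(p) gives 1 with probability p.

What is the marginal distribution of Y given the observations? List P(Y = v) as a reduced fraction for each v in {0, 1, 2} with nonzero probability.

Enumerate traces; 72 have nonzero weight after conditioning:
  (W=0, X=0, V=0, U=1, Z=2, Y=1) weight 2/945
  (W=0, X=0, V=0, U=2, Z=2, Y=1) weight 2/945
  (W=0, X=0, V=1, U=1, Z=1, Y=0) weight 2/945
  (W=0, X=0, V=1, U=1, Z=1, Y=2) weight 1/315
  (W=0, X=0, V=1, U=2, Z=1, Y=0) weight 2/945
  (W=0, X=0, V=1, U=2, Z=1, Y=2) weight 1/315
  (W=0, X=0, V=2, U=1, Z=0, Y=1) weight 2/945
  (W=0, X=0, V=2, U=2, Z=0, Y=1) weight 2/945
  … 64 more
Group by Y:
  weight(Y=0) = 1/42
  weight(Y=1) = 1/21
  weight(Y=2) = 1/28
Total weight = 1/42 + 1/21 + 1/28 = 3/28
P(Y=0 | obs) = 1/42 / 3/28 = 2/9
P(Y=1 | obs) = 1/21 / 3/28 = 4/9
P(Y=2 | obs) = 1/28 / 3/28 = 1/3

P(Y=0) = 2/9, P(Y=1) = 4/9, P(Y=2) = 1/3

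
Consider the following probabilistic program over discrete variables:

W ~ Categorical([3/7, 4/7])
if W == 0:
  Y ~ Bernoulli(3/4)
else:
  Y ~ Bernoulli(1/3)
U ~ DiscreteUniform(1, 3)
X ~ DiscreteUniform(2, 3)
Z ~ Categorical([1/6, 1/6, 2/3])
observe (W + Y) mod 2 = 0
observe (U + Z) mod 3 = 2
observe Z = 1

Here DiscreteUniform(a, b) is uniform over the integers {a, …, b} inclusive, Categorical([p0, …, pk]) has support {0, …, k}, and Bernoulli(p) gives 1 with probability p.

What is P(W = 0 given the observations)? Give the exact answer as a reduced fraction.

Enumerate traces; 4 have nonzero weight after conditioning:
  (W=0, Y=0, U=1, X=2, Z=1) weight 1/336
  (W=0, Y=0, U=1, X=3, Z=1) weight 1/336
  (W=1, Y=1, U=1, X=2, Z=1) weight 1/189
  (W=1, Y=1, U=1, X=3, Z=1) weight 1/189
Group by W:
  weight(W=0) = 1/168
  weight(W=1) = 2/189
Total weight = 1/168 + 2/189 = 25/1512
P(W=0 | obs) = 1/168 / 25/1512 = 9/25
P(W=1 | obs) = 2/189 / 25/1512 = 16/25

P(W = 0 | obs) = 9/25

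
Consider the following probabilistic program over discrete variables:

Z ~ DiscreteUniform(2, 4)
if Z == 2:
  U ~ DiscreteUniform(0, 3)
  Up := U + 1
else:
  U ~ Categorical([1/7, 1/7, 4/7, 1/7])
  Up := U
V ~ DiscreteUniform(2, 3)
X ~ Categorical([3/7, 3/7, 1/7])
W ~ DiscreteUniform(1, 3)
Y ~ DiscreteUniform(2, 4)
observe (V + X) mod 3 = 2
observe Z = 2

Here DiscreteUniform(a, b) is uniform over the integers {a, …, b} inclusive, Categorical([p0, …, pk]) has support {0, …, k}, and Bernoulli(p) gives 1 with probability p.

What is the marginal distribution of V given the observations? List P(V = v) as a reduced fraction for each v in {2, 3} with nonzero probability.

P(V=2) = 3/4, P(V=3) = 1/4

Enumerate traces; 72 have nonzero weight after conditioning:
  (Z=2, U=0, V=2, X=0, W=1, Y=2) weight 1/504
  (Z=2, U=0, V=2, X=0, W=1, Y=3) weight 1/504
  (Z=2, U=0, V=2, X=0, W=1, Y=4) weight 1/504
  (Z=2, U=0, V=2, X=0, W=2, Y=2) weight 1/504
  (Z=2, U=0, V=2, X=0, W=2, Y=3) weight 1/504
  (Z=2, U=0, V=2, X=0, W=2, Y=4) weight 1/504
  (Z=2, U=0, V=2, X=0, W=3, Y=2) weight 1/504
  (Z=2, U=0, V=2, X=0, W=3, Y=3) weight 1/504
  (Z=2, U=0, V=3, X=2, W=1, Y=2) weight 1/1512
  … 63 more
Group by V:
  weight(V=2) = 1/14
  weight(V=3) = 1/42
Total weight = 1/14 + 1/42 = 2/21
P(V=2 | obs) = 1/14 / 2/21 = 3/4
P(V=3 | obs) = 1/42 / 2/21 = 1/4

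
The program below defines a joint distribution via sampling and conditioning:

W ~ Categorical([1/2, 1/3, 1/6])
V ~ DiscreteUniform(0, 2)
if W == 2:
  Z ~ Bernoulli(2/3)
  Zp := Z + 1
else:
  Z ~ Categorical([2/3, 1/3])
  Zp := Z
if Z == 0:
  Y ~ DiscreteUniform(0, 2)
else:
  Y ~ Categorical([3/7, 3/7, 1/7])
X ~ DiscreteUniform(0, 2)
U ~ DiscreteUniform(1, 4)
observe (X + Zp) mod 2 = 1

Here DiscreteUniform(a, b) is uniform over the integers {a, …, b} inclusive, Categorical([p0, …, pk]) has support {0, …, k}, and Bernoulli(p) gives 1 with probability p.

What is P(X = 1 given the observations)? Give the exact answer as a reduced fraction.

P(X = 1 | obs) = 1/2

Enumerate traces; 324 have nonzero weight after conditioning:
  (W=0, V=0, Z=0, Y=0, X=1, U=1) weight 1/324
  (W=0, V=0, Z=0, Y=0, X=1, U=2) weight 1/324
  (W=0, V=0, Z=0, Y=0, X=1, U=3) weight 1/324
  (W=0, V=0, Z=0, Y=0, X=1, U=4) weight 1/324
  (W=0, V=0, Z=0, Y=1, X=1, U=1) weight 1/324
  (W=0, V=0, Z=0, Y=1, X=1, U=2) weight 1/324
  (W=0, V=0, Z=0, Y=1, X=1, U=3) weight 1/324
  (W=0, V=0, Z=0, Y=1, X=1, U=4) weight 1/324
  (W=0, V=0, Z=1, Y=0, X=0, U=1) weight 1/504
  (W=0, V=0, Z=1, Y=0, X=2, U=1) weight 1/504
  … 314 more
Group by X:
  weight(X=0) = 1/9
  weight(X=1) = 2/9
  weight(X=2) = 1/9
Total weight = 1/9 + 2/9 + 1/9 = 4/9
P(X=0 | obs) = 1/9 / 4/9 = 1/4
P(X=1 | obs) = 2/9 / 4/9 = 1/2
P(X=2 | obs) = 1/9 / 4/9 = 1/4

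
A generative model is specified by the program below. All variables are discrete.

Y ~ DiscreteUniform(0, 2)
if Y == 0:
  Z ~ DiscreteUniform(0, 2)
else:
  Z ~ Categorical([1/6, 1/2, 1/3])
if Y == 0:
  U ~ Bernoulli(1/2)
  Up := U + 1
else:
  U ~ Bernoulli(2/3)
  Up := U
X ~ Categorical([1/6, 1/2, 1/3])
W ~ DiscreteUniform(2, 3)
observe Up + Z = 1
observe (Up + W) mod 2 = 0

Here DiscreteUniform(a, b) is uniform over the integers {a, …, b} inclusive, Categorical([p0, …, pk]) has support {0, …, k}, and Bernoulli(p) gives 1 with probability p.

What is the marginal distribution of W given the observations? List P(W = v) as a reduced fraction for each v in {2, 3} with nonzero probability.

P(W=2) = 6/13, P(W=3) = 7/13

Enumerate traces; 15 have nonzero weight after conditioning:
  (Y=0, Z=0, U=0, X=0, W=3) weight 1/216
  (Y=0, Z=0, U=0, X=1, W=3) weight 1/72
  (Y=0, Z=0, U=0, X=2, W=3) weight 1/108
  (Y=1, Z=0, U=1, X=0, W=3) weight 1/324
  (Y=1, Z=0, U=1, X=1, W=3) weight 1/108
  (Y=1, Z=0, U=1, X=2, W=3) weight 1/162
  (Y=1, Z=1, U=0, X=0, W=2) weight 1/216
  (Y=1, Z=1, U=0, X=1, W=2) weight 1/72
  … 7 more
Group by W:
  weight(W=2) = 1/18
  weight(W=3) = 7/108
Total weight = 1/18 + 7/108 = 13/108
P(W=2 | obs) = 1/18 / 13/108 = 6/13
P(W=3 | obs) = 7/108 / 13/108 = 7/13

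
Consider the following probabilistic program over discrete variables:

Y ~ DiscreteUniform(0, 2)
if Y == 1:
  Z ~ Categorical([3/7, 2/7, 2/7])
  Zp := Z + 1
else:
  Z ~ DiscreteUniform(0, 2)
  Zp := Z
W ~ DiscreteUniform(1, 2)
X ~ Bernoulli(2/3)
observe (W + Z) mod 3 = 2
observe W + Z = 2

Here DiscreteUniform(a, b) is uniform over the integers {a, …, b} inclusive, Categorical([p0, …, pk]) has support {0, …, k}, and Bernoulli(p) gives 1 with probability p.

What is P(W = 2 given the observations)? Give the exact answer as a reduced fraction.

Enumerate traces; 12 have nonzero weight after conditioning:
  (Y=0, Z=0, W=2, X=0) weight 1/54
  (Y=0, Z=0, W=2, X=1) weight 1/27
  (Y=0, Z=1, W=1, X=0) weight 1/54
  (Y=0, Z=1, W=1, X=1) weight 1/27
  (Y=1, Z=0, W=2, X=0) weight 1/42
  (Y=1, Z=0, W=2, X=1) weight 1/21
  (Y=1, Z=1, W=1, X=0) weight 1/63
  (Y=1, Z=1, W=1, X=1) weight 2/63
  … 4 more
Group by W:
  weight(W=1) = 10/63
  weight(W=2) = 23/126
Total weight = 10/63 + 23/126 = 43/126
P(W=1 | obs) = 10/63 / 43/126 = 20/43
P(W=2 | obs) = 23/126 / 43/126 = 23/43

P(W = 2 | obs) = 23/43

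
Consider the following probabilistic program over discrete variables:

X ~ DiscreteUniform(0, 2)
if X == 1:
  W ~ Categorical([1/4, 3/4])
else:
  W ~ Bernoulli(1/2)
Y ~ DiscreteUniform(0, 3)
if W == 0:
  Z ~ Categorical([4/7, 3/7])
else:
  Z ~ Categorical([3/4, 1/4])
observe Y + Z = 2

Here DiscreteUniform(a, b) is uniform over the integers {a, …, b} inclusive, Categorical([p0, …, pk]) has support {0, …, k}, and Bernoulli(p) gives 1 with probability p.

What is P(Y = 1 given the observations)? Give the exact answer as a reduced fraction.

P(Y = 1 | obs) = 109/336

Enumerate traces; 12 have nonzero weight after conditioning:
  (X=0, W=0, Y=1, Z=1) weight 1/56
  (X=0, W=0, Y=2, Z=0) weight 1/42
  (X=0, W=1, Y=1, Z=1) weight 1/96
  (X=0, W=1, Y=2, Z=0) weight 1/32
  (X=1, W=0, Y=1, Z=1) weight 1/112
  (X=1, W=0, Y=2, Z=0) weight 1/84
  (X=1, W=1, Y=1, Z=1) weight 1/64
  (X=1, W=1, Y=2, Z=0) weight 3/64
  … 4 more
Group by Y:
  weight(Y=1) = 109/1344
  weight(Y=2) = 227/1344
Total weight = 109/1344 + 227/1344 = 1/4
P(Y=1 | obs) = 109/1344 / 1/4 = 109/336
P(Y=2 | obs) = 227/1344 / 1/4 = 227/336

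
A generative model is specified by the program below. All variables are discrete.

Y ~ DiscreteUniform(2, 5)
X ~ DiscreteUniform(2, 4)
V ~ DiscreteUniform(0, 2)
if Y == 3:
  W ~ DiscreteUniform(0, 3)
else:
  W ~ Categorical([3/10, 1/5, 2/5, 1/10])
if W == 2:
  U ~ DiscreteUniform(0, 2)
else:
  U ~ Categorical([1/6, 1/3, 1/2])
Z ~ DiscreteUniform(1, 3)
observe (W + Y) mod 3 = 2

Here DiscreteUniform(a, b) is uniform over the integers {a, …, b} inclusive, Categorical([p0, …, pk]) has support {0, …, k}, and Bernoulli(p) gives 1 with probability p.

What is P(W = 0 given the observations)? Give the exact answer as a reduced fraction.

Enumerate traces; 486 have nonzero weight after conditioning:
  (Y=2, X=2, V=0, W=0, U=0, Z=1) weight 1/2160
  (Y=2, X=2, V=0, W=0, U=0, Z=2) weight 1/2160
  (Y=2, X=2, V=0, W=0, U=0, Z=3) weight 1/2160
  (Y=2, X=2, V=0, W=0, U=1, Z=1) weight 1/1080
  (Y=2, X=2, V=0, W=0, U=1, Z=2) weight 1/1080
  (Y=2, X=2, V=0, W=0, U=1, Z=3) weight 1/1080
  (Y=2, X=2, V=0, W=0, U=2, Z=1) weight 1/720
  (Y=2, X=2, V=0, W=0, U=2, Z=2) weight 1/720
  (Y=2, X=2, V=0, W=3, U=0, Z=1) weight 1/6480
  (Y=3, X=2, V=0, W=2, U=0, Z=1) weight 1/1296
  … 476 more
Group by W:
  weight(W=0) = 3/20
  weight(W=1) = 1/20
  weight(W=2) = 1/16
  weight(W=3) = 1/20
Total weight = 3/20 + 1/20 + 1/16 + 1/20 = 5/16
P(W=0 | obs) = 3/20 / 5/16 = 12/25
P(W=1 | obs) = 1/20 / 5/16 = 4/25
P(W=2 | obs) = 1/16 / 5/16 = 1/5
P(W=3 | obs) = 1/20 / 5/16 = 4/25

P(W = 0 | obs) = 12/25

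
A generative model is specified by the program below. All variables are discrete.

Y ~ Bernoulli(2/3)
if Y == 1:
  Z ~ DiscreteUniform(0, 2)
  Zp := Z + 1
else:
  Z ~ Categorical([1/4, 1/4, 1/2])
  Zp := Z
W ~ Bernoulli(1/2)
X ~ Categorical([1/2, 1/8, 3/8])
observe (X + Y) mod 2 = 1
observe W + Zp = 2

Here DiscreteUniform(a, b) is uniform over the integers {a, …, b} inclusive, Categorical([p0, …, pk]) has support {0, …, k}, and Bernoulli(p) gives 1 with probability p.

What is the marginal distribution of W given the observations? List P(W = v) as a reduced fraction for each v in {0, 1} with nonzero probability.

P(W=0) = 62/121, P(W=1) = 59/121

Enumerate traces; 6 have nonzero weight after conditioning:
  (Y=0, Z=1, W=1, X=1) weight 1/192
  (Y=0, Z=2, W=0, X=1) weight 1/96
  (Y=1, Z=0, W=1, X=0) weight 1/18
  (Y=1, Z=0, W=1, X=2) weight 1/24
  (Y=1, Z=1, W=0, X=0) weight 1/18
  (Y=1, Z=1, W=0, X=2) weight 1/24
Group by W:
  weight(W=0) = 31/288
  weight(W=1) = 59/576
Total weight = 31/288 + 59/576 = 121/576
P(W=0 | obs) = 31/288 / 121/576 = 62/121
P(W=1 | obs) = 59/576 / 121/576 = 59/121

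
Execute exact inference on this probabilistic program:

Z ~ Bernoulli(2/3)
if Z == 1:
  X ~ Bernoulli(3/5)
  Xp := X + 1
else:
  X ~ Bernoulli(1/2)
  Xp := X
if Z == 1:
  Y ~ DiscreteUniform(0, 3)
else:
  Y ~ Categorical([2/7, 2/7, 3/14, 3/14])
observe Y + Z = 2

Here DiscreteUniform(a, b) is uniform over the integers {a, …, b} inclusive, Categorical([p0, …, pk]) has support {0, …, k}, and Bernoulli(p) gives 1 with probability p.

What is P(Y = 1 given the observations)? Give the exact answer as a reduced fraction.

P(Y = 1 | obs) = 7/10

Enumerate traces; 4 have nonzero weight after conditioning:
  (Z=0, X=0, Y=2) weight 1/28
  (Z=0, X=1, Y=2) weight 1/28
  (Z=1, X=0, Y=1) weight 1/15
  (Z=1, X=1, Y=1) weight 1/10
Group by Y:
  weight(Y=1) = 1/6
  weight(Y=2) = 1/14
Total weight = 1/6 + 1/14 = 5/21
P(Y=1 | obs) = 1/6 / 5/21 = 7/10
P(Y=2 | obs) = 1/14 / 5/21 = 3/10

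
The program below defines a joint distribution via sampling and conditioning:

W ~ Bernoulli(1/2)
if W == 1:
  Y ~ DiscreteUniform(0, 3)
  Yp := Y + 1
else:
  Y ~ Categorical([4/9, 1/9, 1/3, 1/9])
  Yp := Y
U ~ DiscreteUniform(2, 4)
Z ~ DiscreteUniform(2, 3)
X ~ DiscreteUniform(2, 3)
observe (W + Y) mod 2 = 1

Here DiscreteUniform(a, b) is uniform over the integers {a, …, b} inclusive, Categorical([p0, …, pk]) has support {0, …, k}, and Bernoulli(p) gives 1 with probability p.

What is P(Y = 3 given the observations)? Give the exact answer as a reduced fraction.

Enumerate traces; 48 have nonzero weight after conditioning:
  (W=0, Y=1, U=2, Z=2, X=2) weight 1/216
  (W=0, Y=1, U=2, Z=2, X=3) weight 1/216
  (W=0, Y=1, U=2, Z=3, X=2) weight 1/216
  (W=0, Y=1, U=2, Z=3, X=3) weight 1/216
  (W=0, Y=1, U=3, Z=2, X=2) weight 1/216
  (W=0, Y=1, U=3, Z=2, X=3) weight 1/216
  (W=0, Y=1, U=3, Z=3, X=2) weight 1/216
  (W=0, Y=1, U=3, Z=3, X=3) weight 1/216
  (W=0, Y=3, U=2, Z=2, X=2) weight 1/216
  (W=1, Y=0, U=2, Z=2, X=2) weight 1/96
  … 38 more
Group by Y:
  weight(Y=0) = 1/8
  weight(Y=1) = 1/18
  weight(Y=2) = 1/8
  weight(Y=3) = 1/18
Total weight = 1/8 + 1/18 + 1/8 + 1/18 = 13/36
P(Y=0 | obs) = 1/8 / 13/36 = 9/26
P(Y=1 | obs) = 1/18 / 13/36 = 2/13
P(Y=2 | obs) = 1/8 / 13/36 = 9/26
P(Y=3 | obs) = 1/18 / 13/36 = 2/13

P(Y = 3 | obs) = 2/13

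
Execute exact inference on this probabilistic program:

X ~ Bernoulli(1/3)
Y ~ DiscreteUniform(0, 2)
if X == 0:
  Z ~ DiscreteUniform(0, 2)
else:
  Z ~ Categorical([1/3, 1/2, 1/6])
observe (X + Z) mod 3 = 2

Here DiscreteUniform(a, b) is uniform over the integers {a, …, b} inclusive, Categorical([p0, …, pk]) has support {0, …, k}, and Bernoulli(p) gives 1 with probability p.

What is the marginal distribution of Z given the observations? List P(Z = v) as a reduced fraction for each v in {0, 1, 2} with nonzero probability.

P(Z=1) = 3/7, P(Z=2) = 4/7

Enumerate traces; 6 have nonzero weight after conditioning:
  (X=0, Y=0, Z=2) weight 2/27
  (X=0, Y=1, Z=2) weight 2/27
  (X=0, Y=2, Z=2) weight 2/27
  (X=1, Y=0, Z=1) weight 1/18
  (X=1, Y=1, Z=1) weight 1/18
  (X=1, Y=2, Z=1) weight 1/18
Group by Z:
  weight(Z=1) = 1/6
  weight(Z=2) = 2/9
Total weight = 1/6 + 2/9 = 7/18
P(Z=1 | obs) = 1/6 / 7/18 = 3/7
P(Z=2 | obs) = 2/9 / 7/18 = 4/7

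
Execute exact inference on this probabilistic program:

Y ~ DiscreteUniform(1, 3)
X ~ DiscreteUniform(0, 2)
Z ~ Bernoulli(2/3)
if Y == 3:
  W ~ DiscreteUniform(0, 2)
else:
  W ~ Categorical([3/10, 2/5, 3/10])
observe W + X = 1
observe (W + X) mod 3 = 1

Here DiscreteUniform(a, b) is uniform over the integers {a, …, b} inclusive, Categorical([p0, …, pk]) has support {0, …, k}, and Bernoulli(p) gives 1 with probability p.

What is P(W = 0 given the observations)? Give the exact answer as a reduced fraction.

P(W = 0 | obs) = 14/31

Enumerate traces; 12 have nonzero weight after conditioning:
  (Y=1, X=0, Z=0, W=1) weight 2/135
  (Y=1, X=0, Z=1, W=1) weight 4/135
  (Y=1, X=1, Z=0, W=0) weight 1/90
  (Y=1, X=1, Z=1, W=0) weight 1/45
  (Y=2, X=0, Z=0, W=1) weight 2/135
  (Y=2, X=0, Z=1, W=1) weight 4/135
  (Y=2, X=1, Z=0, W=0) weight 1/90
  (Y=2, X=1, Z=1, W=0) weight 1/45
  … 4 more
Group by W:
  weight(W=0) = 14/135
  weight(W=1) = 17/135
Total weight = 14/135 + 17/135 = 31/135
P(W=0 | obs) = 14/135 / 31/135 = 14/31
P(W=1 | obs) = 17/135 / 31/135 = 17/31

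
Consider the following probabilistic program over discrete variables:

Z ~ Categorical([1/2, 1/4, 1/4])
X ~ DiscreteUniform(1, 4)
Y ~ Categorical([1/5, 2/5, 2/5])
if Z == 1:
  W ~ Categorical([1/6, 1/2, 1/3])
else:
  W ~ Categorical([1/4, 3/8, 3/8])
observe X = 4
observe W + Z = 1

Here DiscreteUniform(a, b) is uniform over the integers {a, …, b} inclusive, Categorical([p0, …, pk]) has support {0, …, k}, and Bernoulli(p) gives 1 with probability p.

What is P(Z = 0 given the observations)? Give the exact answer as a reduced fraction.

Enumerate traces; 6 have nonzero weight after conditioning:
  (Z=0, X=4, Y=0, W=1) weight 3/320
  (Z=0, X=4, Y=1, W=1) weight 3/160
  (Z=0, X=4, Y=2, W=1) weight 3/160
  (Z=1, X=4, Y=0, W=0) weight 1/480
  (Z=1, X=4, Y=1, W=0) weight 1/240
  (Z=1, X=4, Y=2, W=0) weight 1/240
Group by Z:
  weight(Z=0) = 3/64
  weight(Z=1) = 1/96
Total weight = 3/64 + 1/96 = 11/192
P(Z=0 | obs) = 3/64 / 11/192 = 9/11
P(Z=1 | obs) = 1/96 / 11/192 = 2/11

P(Z = 0 | obs) = 9/11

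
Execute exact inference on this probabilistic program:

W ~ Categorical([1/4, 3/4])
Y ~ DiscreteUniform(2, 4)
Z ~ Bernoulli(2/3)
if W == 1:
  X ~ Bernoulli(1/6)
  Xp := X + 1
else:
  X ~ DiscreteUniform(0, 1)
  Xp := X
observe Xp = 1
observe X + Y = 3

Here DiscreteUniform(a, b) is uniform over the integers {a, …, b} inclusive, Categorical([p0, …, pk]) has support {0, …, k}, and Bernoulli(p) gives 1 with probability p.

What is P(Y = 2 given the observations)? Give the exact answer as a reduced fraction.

Enumerate traces; 4 have nonzero weight after conditioning:
  (W=0, Y=2, Z=0, X=1) weight 1/72
  (W=0, Y=2, Z=1, X=1) weight 1/36
  (W=1, Y=3, Z=0, X=0) weight 5/72
  (W=1, Y=3, Z=1, X=0) weight 5/36
Group by Y:
  weight(Y=2) = 1/24
  weight(Y=3) = 5/24
Total weight = 1/24 + 5/24 = 1/4
P(Y=2 | obs) = 1/24 / 1/4 = 1/6
P(Y=3 | obs) = 5/24 / 1/4 = 5/6

P(Y = 2 | obs) = 1/6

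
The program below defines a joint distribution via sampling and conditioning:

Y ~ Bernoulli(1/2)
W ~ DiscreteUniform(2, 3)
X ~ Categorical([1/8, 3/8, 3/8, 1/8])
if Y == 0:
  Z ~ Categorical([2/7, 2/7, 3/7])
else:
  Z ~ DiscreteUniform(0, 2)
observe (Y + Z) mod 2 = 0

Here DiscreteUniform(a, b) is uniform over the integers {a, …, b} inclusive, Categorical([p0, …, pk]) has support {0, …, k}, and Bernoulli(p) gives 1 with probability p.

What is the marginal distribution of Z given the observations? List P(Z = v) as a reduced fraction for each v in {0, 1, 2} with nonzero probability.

P(Z=0) = 3/11, P(Z=1) = 7/22, P(Z=2) = 9/22

Enumerate traces; 24 have nonzero weight after conditioning:
  (Y=0, W=2, X=0, Z=0) weight 1/112
  (Y=0, W=2, X=0, Z=2) weight 3/224
  (Y=0, W=2, X=1, Z=0) weight 3/112
  (Y=0, W=2, X=1, Z=2) weight 9/224
  (Y=0, W=2, X=2, Z=0) weight 3/112
  (Y=0, W=2, X=2, Z=2) weight 9/224
  (Y=0, W=2, X=3, Z=0) weight 1/112
  (Y=0, W=2, X=3, Z=2) weight 3/224
  (Y=1, W=2, X=0, Z=1) weight 1/96
  … 15 more
Group by Z:
  weight(Z=0) = 1/7
  weight(Z=1) = 1/6
  weight(Z=2) = 3/14
Total weight = 1/7 + 1/6 + 3/14 = 11/21
P(Z=0 | obs) = 1/7 / 11/21 = 3/11
P(Z=1 | obs) = 1/6 / 11/21 = 7/22
P(Z=2 | obs) = 3/14 / 11/21 = 9/22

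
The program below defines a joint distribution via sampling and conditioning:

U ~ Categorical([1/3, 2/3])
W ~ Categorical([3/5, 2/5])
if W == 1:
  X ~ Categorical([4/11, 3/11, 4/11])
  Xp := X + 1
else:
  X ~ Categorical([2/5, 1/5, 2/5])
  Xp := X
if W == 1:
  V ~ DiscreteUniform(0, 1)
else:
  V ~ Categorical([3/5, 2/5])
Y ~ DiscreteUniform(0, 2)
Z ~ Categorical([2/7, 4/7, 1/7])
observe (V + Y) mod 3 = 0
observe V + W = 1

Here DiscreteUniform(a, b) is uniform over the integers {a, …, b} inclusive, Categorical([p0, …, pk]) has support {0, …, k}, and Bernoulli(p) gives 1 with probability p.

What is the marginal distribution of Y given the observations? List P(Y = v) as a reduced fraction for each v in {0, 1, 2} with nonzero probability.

Enumerate traces; 36 have nonzero weight after conditioning:
  (U=0, W=0, X=0, V=1, Y=2, Z=0) weight 8/2625
  (U=0, W=0, X=0, V=1, Y=2, Z=1) weight 16/2625
  (U=0, W=0, X=0, V=1, Y=2, Z=2) weight 4/2625
  (U=0, W=0, X=1, V=1, Y=2, Z=0) weight 4/2625
  (U=0, W=0, X=1, V=1, Y=2, Z=1) weight 8/2625
  (U=0, W=0, X=1, V=1, Y=2, Z=2) weight 2/2625
  (U=0, W=0, X=2, V=1, Y=2, Z=0) weight 8/2625
  (U=0, W=0, X=2, V=1, Y=2, Z=1) weight 16/2625
  (U=0, W=1, X=0, V=0, Y=0, Z=0) weight 8/3465
  … 27 more
Group by Y:
  weight(Y=0) = 1/15
  weight(Y=2) = 2/25
Total weight = 1/15 + 2/25 = 11/75
P(Y=0 | obs) = 1/15 / 11/75 = 5/11
P(Y=2 | obs) = 2/25 / 11/75 = 6/11

P(Y=0) = 5/11, P(Y=2) = 6/11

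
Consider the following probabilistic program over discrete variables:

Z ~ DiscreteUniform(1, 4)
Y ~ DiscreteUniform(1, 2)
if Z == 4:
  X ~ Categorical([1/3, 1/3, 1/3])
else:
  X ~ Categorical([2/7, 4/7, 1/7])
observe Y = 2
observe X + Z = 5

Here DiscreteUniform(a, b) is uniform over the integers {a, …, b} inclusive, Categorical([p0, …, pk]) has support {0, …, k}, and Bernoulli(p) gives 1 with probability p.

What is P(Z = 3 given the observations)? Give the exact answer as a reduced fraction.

P(Z = 3 | obs) = 3/10

Enumerate traces; 2 have nonzero weight after conditioning:
  (Z=3, Y=2, X=2) weight 1/56
  (Z=4, Y=2, X=1) weight 1/24
Group by Z:
  weight(Z=3) = 1/56
  weight(Z=4) = 1/24
Total weight = 1/56 + 1/24 = 5/84
P(Z=3 | obs) = 1/56 / 5/84 = 3/10
P(Z=4 | obs) = 1/24 / 5/84 = 7/10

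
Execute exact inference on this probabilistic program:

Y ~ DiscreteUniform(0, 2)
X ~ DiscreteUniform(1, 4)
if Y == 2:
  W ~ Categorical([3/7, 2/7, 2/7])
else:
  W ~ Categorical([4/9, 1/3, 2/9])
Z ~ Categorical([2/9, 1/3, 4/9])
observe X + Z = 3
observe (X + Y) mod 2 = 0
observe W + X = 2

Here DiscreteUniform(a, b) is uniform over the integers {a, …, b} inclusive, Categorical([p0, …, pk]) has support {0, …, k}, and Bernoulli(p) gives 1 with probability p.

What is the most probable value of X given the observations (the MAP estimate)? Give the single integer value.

argmax_v P(X = v | obs) = 2

Enumerate traces; 3 have nonzero weight after conditioning:
  (Y=0, X=2, W=0, Z=1) weight 1/81
  (Y=1, X=1, W=1, Z=2) weight 1/81
  (Y=2, X=2, W=0, Z=1) weight 1/84
Group by X:
  weight(X=1) = 1/81
  weight(X=2) = 55/2268
Total weight = 1/81 + 55/2268 = 83/2268
P(X=1 | obs) = 1/81 / 83/2268 = 28/83
P(X=2 | obs) = 55/2268 / 83/2268 = 55/83
argmax = 2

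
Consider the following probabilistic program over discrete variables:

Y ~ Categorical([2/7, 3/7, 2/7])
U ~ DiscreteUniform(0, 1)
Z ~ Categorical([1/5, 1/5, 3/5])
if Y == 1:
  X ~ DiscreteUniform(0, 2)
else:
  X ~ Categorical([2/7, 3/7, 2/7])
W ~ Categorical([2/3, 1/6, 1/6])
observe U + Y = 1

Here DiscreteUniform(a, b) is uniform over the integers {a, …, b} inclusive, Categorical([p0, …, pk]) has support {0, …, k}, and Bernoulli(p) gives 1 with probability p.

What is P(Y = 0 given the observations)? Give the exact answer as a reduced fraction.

Enumerate traces; 54 have nonzero weight after conditioning:
  (Y=0, U=1, Z=0, X=0, W=0) weight 4/735
  (Y=0, U=1, Z=0, X=0, W=1) weight 1/735
  (Y=0, U=1, Z=0, X=0, W=2) weight 1/735
  (Y=0, U=1, Z=0, X=1, W=0) weight 2/245
  (Y=0, U=1, Z=0, X=1, W=1) weight 1/490
  (Y=0, U=1, Z=0, X=1, W=2) weight 1/490
  (Y=0, U=1, Z=0, X=2, W=0) weight 4/735
  (Y=0, U=1, Z=0, X=2, W=1) weight 1/735
  (Y=1, U=0, Z=0, X=0, W=0) weight 1/105
  … 45 more
Group by Y:
  weight(Y=0) = 1/7
  weight(Y=1) = 3/14
Total weight = 1/7 + 3/14 = 5/14
P(Y=0 | obs) = 1/7 / 5/14 = 2/5
P(Y=1 | obs) = 3/14 / 5/14 = 3/5

P(Y = 0 | obs) = 2/5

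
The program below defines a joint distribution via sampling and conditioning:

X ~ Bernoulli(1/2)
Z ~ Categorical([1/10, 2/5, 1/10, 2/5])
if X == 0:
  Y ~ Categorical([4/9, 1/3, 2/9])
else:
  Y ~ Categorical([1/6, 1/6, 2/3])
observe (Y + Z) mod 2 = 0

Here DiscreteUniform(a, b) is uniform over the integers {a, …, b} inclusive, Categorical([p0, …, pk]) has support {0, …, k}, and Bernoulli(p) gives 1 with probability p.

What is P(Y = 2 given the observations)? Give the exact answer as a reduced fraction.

P(Y = 2 | obs) = 16/63

Enumerate traces; 12 have nonzero weight after conditioning:
  (X=0, Z=0, Y=0) weight 1/45
  (X=0, Z=0, Y=2) weight 1/90
  (X=0, Z=1, Y=1) weight 1/15
  (X=0, Z=2, Y=0) weight 1/45
  (X=0, Z=2, Y=2) weight 1/90
  (X=0, Z=3, Y=1) weight 1/15
  (X=1, Z=0, Y=0) weight 1/120
  (X=1, Z=0, Y=2) weight 1/30
  … 4 more
Group by Y:
  weight(Y=0) = 11/180
  weight(Y=1) = 1/5
  weight(Y=2) = 4/45
Total weight = 11/180 + 1/5 + 4/45 = 7/20
P(Y=0 | obs) = 11/180 / 7/20 = 11/63
P(Y=1 | obs) = 1/5 / 7/20 = 4/7
P(Y=2 | obs) = 4/45 / 7/20 = 16/63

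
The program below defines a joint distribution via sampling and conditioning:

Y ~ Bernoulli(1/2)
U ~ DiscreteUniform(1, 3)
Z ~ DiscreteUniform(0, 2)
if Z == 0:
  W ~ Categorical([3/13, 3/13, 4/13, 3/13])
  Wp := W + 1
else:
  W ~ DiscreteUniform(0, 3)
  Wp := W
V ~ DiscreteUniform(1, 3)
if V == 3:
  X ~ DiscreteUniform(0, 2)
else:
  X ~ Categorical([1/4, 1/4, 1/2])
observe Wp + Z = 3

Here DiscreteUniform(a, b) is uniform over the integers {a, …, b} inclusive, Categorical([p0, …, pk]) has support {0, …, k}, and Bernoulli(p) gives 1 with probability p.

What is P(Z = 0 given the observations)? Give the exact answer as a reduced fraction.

P(Z = 0 | obs) = 8/21

Enumerate traces; 162 have nonzero weight after conditioning:
  (Y=0, U=1, Z=0, W=2, V=1, X=0) weight 1/702
  (Y=0, U=1, Z=0, W=2, V=1, X=1) weight 1/702
  (Y=0, U=1, Z=0, W=2, V=1, X=2) weight 1/351
  (Y=0, U=1, Z=0, W=2, V=2, X=0) weight 1/702
  (Y=0, U=1, Z=0, W=2, V=2, X=1) weight 1/702
  (Y=0, U=1, Z=0, W=2, V=2, X=2) weight 1/351
  (Y=0, U=1, Z=0, W=2, V=3, X=0) weight 2/1053
  (Y=0, U=1, Z=0, W=2, V=3, X=1) weight 2/1053
  (Y=0, U=1, Z=1, W=2, V=1, X=0) weight 1/864
  (Y=0, U=1, Z=2, W=1, V=1, X=0) weight 1/864
  … 152 more
Group by Z:
  weight(Z=0) = 4/39
  weight(Z=1) = 1/12
  weight(Z=2) = 1/12
Total weight = 4/39 + 1/12 + 1/12 = 7/26
P(Z=0 | obs) = 4/39 / 7/26 = 8/21
P(Z=1 | obs) = 1/12 / 7/26 = 13/42
P(Z=2 | obs) = 1/12 / 7/26 = 13/42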